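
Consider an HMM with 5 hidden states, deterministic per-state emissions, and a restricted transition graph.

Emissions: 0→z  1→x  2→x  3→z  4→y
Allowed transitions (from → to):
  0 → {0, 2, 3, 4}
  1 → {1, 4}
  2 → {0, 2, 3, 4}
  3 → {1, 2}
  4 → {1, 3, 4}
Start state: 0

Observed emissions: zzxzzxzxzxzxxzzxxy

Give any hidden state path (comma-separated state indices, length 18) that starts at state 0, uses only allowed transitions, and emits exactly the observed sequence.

  [0] z  {0,3}  => 0  start
  [1] z  {0,3}  => 3  0->3 ok
  [2] x  {1,2}  => 2  3->2 ok
  [3] z  {0,3}  => 0  2->0 ok
  [4] z  {0,3}  => 0  0->0 ok
  [5] x  {1,2}  => 2  0->2 ok
  [6] z  {0,3}  => 3  2->3 ok
  [7] x  {1,2}  => 2  3->2 ok
  [8] z  {0,3}  => 3  2->3 ok
  [9] x  {1,2}  => 2  3->2 ok
  [10] z  {0,3}  => 3  2->3 ok
  [11] x  {1,2}  => 2  3->2 ok
  [12] x  {1,2}  => 2  2->2 ok
  [13] z  {0,3}  => 0  2->0 ok
  [14] z  {0,3}  => 3  0->3 ok
  [15] x  {1,2}  => 1  3->1 ok
  [16] x  {1,2}  => 1  1->1 ok
  [17] y  {4}  => 4  1->4 ok

0,3,2,0,0,2,3,2,3,2,3,2,2,0,3,1,1,4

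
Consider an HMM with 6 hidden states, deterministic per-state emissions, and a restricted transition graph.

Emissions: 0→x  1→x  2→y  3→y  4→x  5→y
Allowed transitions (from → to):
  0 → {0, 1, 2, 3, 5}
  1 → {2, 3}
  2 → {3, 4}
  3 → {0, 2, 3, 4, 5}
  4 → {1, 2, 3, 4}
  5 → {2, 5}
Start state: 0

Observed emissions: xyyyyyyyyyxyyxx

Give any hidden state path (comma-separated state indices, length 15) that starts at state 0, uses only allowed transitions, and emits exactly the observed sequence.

  0: obs=x cand={0,1,4} pick 0 [start]
  1: obs=y cand={2,3,5} pick 2 [0->2 ok]
  2: obs=y cand={2,3,5} pick 3 [2->3 ok]
  3: obs=y cand={2,3,5} pick 3 [3->3 ok]
  4: obs=y cand={2,3,5} pick 5 [3->5 ok]
  5: obs=y cand={2,3,5} pick 5 [5->5 ok]
  6: obs=y cand={2,3,5} pick 5 [5->5 ok]
  7: obs=y cand={2,3,5} pick 5 [5->5 ok]
  8: obs=y cand={2,3,5} pick 5 [5->5 ok]
  9: obs=y cand={2,3,5} pick 2 [5->2 ok]
  10: obs=x cand={0,1,4} pick 4 [2->4 ok]
  11: obs=y cand={2,3,5} pick 3 [4->3 ok]
  12: obs=y cand={2,3,5} pick 2 [3->2 ok]
  13: obs=x cand={0,1,4} pick 4 [2->4 ok]
  14: obs=x cand={0,1,4} pick 1 [4->1 ok]

0,2,3,3,5,5,5,5,5,2,4,3,2,4,1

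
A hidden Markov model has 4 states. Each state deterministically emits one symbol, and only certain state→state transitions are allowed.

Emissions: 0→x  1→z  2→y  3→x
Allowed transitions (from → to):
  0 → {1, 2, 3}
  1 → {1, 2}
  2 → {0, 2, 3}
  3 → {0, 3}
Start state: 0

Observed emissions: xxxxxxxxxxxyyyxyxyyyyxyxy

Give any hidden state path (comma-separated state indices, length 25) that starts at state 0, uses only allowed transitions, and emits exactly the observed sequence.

0,3,3,3,0,3,3,0,3,3,0,2,2,2,0,2,0,2,2,2,2,0,2,0,2

  t0 'x' -> {0,3}, take 0 (start)
  t1 'x' -> {0,3}, take 3 (0->3 ok)
  t2 'x' -> {0,3}, take 3 (3->3 ok)
  t3 'x' -> {0,3}, take 3 (3->3 ok)
  t4 'x' -> {0,3}, take 0 (3->0 ok)
  t5 'x' -> {0,3}, take 3 (0->3 ok)
  t6 'x' -> {0,3}, take 3 (3->3 ok)
  t7 'x' -> {0,3}, take 0 (3->0 ok)
  t8 'x' -> {0,3}, take 3 (0->3 ok)
  t9 'x' -> {0,3}, take 3 (3->3 ok)
  t10 'x' -> {0,3}, take 0 (3->0 ok)
  t11 'y' -> {2}, take 2 (0->2 ok)
  t12 'y' -> {2}, take 2 (2->2 ok)
  t13 'y' -> {2}, take 2 (2->2 ok)
  t14 'x' -> {0,3}, take 0 (2->0 ok)
  t15 'y' -> {2}, take 2 (0->2 ok)
  t16 'x' -> {0,3}, take 0 (2->0 ok)
  t17 'y' -> {2}, take 2 (0->2 ok)
  t18 'y' -> {2}, take 2 (2->2 ok)
  t19 'y' -> {2}, take 2 (2->2 ok)
  t20 'y' -> {2}, take 2 (2->2 ok)
  t21 'x' -> {0,3}, take 0 (2->0 ok)
  t22 'y' -> {2}, take 2 (0->2 ok)
  t23 'x' -> {0,3}, take 0 (2->0 ok)
  t24 'y' -> {2}, take 2 (0->2 ok)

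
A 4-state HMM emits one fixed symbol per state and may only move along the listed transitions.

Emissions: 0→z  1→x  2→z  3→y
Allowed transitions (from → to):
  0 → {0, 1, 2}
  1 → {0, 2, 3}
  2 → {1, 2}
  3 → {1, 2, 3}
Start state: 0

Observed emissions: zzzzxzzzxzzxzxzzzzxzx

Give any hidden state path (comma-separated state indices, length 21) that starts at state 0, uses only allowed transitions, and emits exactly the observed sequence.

0,0,0,0,1,2,2,2,1,2,2,1,2,1,0,2,2,2,1,0,1

  pos 0: z in {0,2}, choose 0; start
  pos 1: z in {0,2}, choose 0; 0->0 ok
  pos 2: z in {0,2}, choose 0; 0->0 ok
  pos 3: z in {0,2}, choose 0; 0->0 ok
  pos 4: x in {1}, choose 1; 0->1 ok
  pos 5: z in {0,2}, choose 2; 1->2 ok
  pos 6: z in {0,2}, choose 2; 2->2 ok
  pos 7: z in {0,2}, choose 2; 2->2 ok
  pos 8: x in {1}, choose 1; 2->1 ok
  pos 9: z in {0,2}, choose 2; 1->2 ok
  pos 10: z in {0,2}, choose 2; 2->2 ok
  pos 11: x in {1}, choose 1; 2->1 ok
  pos 12: z in {0,2}, choose 2; 1->2 ok
  pos 13: x in {1}, choose 1; 2->1 ok
  pos 14: z in {0,2}, choose 0; 1->0 ok
  pos 15: z in {0,2}, choose 2; 0->2 ok
  pos 16: z in {0,2}, choose 2; 2->2 ok
  pos 17: z in {0,2}, choose 2; 2->2 ok
  pos 18: x in {1}, choose 1; 2->1 ok
  pos 19: z in {0,2}, choose 0; 1->0 ok
  pos 20: x in {1}, choose 1; 0->1 ok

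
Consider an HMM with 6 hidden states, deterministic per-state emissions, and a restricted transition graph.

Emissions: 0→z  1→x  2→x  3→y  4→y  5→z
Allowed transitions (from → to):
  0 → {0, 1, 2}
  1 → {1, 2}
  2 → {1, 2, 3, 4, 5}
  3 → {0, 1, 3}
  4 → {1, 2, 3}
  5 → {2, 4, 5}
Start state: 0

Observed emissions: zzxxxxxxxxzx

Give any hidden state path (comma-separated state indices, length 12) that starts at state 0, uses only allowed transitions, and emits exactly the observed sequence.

  t0 'z' -> {0,5}, take 0 (start)
  t1 'z' -> {0,5}, take 0 (0->0 ok)
  t2 'x' -> {1,2}, take 2 (0->2 ok)
  t3 'x' -> {1,2}, take 2 (2->2 ok)
  t4 'x' -> {1,2}, take 2 (2->2 ok)
  t5 'x' -> {1,2}, take 1 (2->1 ok)
  t6 'x' -> {1,2}, take 1 (1->1 ok)
  t7 'x' -> {1,2}, take 1 (1->1 ok)
  t8 'x' -> {1,2}, take 1 (1->1 ok)
  t9 'x' -> {1,2}, take 2 (1->2 ok)
  t10 'z' -> {0,5}, take 5 (2->5 ok)
  t11 'x' -> {1,2}, take 2 (5->2 ok)

0,0,2,2,2,1,1,1,1,2,5,2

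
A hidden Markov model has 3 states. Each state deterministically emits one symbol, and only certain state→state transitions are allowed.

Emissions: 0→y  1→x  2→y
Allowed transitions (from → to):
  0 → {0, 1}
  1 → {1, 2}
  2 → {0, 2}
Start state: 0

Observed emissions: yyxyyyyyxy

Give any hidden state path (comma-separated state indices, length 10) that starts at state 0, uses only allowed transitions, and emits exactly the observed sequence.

  t0 'y' -> {0,2}, take 0 (start)
  t1 'y' -> {0,2}, take 0 (0->0 ok)
  t2 'x' -> {1}, take 1 (0->1 ok)
  t3 'y' -> {0,2}, take 2 (1->2 ok)
  t4 'y' -> {0,2}, take 2 (2->2 ok)
  t5 'y' -> {0,2}, take 2 (2->2 ok)
  t6 'y' -> {0,2}, take 0 (2->0 ok)
  t7 'y' -> {0,2}, take 0 (0->0 ok)
  t8 'x' -> {1}, take 1 (0->1 ok)
  t9 'y' -> {0,2}, take 2 (1->2 ok)

0,0,1,2,2,2,0,0,1,2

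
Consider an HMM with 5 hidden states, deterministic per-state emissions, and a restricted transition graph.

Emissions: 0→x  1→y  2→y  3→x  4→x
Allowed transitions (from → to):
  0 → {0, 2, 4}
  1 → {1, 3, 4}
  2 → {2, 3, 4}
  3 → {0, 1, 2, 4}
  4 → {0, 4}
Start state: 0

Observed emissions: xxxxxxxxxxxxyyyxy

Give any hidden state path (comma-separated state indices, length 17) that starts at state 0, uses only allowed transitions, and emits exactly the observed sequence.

0,4,0,0,4,4,0,0,0,4,4,0,2,2,2,3,2

  0: obs=x cand={0,3,4} pick 0 [start]
  1: obs=x cand={0,3,4} pick 4 [0->4 ok]
  2: obs=x cand={0,3,4} pick 0 [4->0 ok]
  3: obs=x cand={0,3,4} pick 0 [0->0 ok]
  4: obs=x cand={0,3,4} pick 4 [0->4 ok]
  5: obs=x cand={0,3,4} pick 4 [4->4 ok]
  6: obs=x cand={0,3,4} pick 0 [4->0 ok]
  7: obs=x cand={0,3,4} pick 0 [0->0 ok]
  8: obs=x cand={0,3,4} pick 0 [0->0 ok]
  9: obs=x cand={0,3,4} pick 4 [0->4 ok]
  10: obs=x cand={0,3,4} pick 4 [4->4 ok]
  11: obs=x cand={0,3,4} pick 0 [4->0 ok]
  12: obs=y cand={1,2} pick 2 [0->2 ok]
  13: obs=y cand={1,2} pick 2 [2->2 ok]
  14: obs=y cand={1,2} pick 2 [2->2 ok]
  15: obs=x cand={0,3,4} pick 3 [2->3 ok]
  16: obs=y cand={1,2} pick 2 [3->2 ok]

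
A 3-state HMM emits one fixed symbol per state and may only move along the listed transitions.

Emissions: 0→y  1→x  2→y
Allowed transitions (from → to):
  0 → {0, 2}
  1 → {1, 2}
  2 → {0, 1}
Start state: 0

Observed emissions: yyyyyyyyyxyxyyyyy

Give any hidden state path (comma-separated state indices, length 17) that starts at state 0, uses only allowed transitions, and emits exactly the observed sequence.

  0: obs=y cand={0,2} pick 0 [start]
  1: obs=y cand={0,2} pick 2 [0->2 ok]
  2: obs=y cand={0,2} pick 0 [2->0 ok]
  3: obs=y cand={0,2} pick 0 [0->0 ok]
  4: obs=y cand={0,2} pick 2 [0->2 ok]
  5: obs=y cand={0,2} pick 0 [2->0 ok]
  6: obs=y cand={0,2} pick 2 [0->2 ok]
  7: obs=y cand={0,2} pick 0 [2->0 ok]
  8: obs=y cand={0,2} pick 2 [0->2 ok]
  9: obs=x cand={1} pick 1 [2->1 ok]
  10: obs=y cand={0,2} pick 2 [1->2 ok]
  11: obs=x cand={1} pick 1 [2->1 ok]
  12: obs=y cand={0,2} pick 2 [1->2 ok]
  13: obs=y cand={0,2} pick 0 [2->0 ok]
  14: obs=y cand={0,2} pick 0 [0->0 ok]
  15: obs=y cand={0,2} pick 2 [0->2 ok]
  16: obs=y cand={0,2} pick 0 [2->0 ok]

0,2,0,0,2,0,2,0,2,1,2,1,2,0,0,2,0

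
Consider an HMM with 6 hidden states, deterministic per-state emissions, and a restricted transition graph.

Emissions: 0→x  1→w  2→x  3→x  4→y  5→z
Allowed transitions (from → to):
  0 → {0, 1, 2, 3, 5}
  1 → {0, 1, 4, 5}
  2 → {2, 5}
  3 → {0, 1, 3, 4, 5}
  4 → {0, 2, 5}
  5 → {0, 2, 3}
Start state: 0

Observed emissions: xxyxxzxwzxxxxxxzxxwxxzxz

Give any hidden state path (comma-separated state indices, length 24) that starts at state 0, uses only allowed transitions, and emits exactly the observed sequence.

0,3,4,0,3,5,0,1,5,0,2,2,2,2,2,5,3,3,1,0,2,5,2,5

  pos 0: x in {0,2,3}, choose 0; start
  pos 1: x in {0,2,3}, choose 3; 0->3 ok
  pos 2: y in {4}, choose 4; 3->4 ok
  pos 3: x in {0,2,3}, choose 0; 4->0 ok
  pos 4: x in {0,2,3}, choose 3; 0->3 ok
  pos 5: z in {5}, choose 5; 3->5 ok
  pos 6: x in {0,2,3}, choose 0; 5->0 ok
  pos 7: w in {1}, choose 1; 0->1 ok
  pos 8: z in {5}, choose 5; 1->5 ok
  pos 9: x in {0,2,3}, choose 0; 5->0 ok
  pos 10: x in {0,2,3}, choose 2; 0->2 ok
  pos 11: x in {0,2,3}, choose 2; 2->2 ok
  pos 12: x in {0,2,3}, choose 2; 2->2 ok
  pos 13: x in {0,2,3}, choose 2; 2->2 ok
  pos 14: x in {0,2,3}, choose 2; 2->2 ok
  pos 15: z in {5}, choose 5; 2->5 ok
  pos 16: x in {0,2,3}, choose 3; 5->3 ok
  pos 17: x in {0,2,3}, choose 3; 3->3 ok
  pos 18: w in {1}, choose 1; 3->1 ok
  pos 19: x in {0,2,3}, choose 0; 1->0 ok
  pos 20: x in {0,2,3}, choose 2; 0->2 ok
  pos 21: z in {5}, choose 5; 2->5 ok
  pos 22: x in {0,2,3}, choose 2; 5->2 ok
  pos 23: z in {5}, choose 5; 2->5 ok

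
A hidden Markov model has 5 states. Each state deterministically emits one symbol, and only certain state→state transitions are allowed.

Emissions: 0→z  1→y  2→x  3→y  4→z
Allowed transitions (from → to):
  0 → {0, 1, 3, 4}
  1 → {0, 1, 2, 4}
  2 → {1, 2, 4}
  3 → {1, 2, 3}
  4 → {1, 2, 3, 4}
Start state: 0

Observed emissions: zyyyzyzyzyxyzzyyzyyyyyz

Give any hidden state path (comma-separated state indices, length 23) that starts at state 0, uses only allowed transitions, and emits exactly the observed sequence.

  0: obs=z cand={0,4} pick 0 [start]
  1: obs=y cand={1,3} pick 3 [0->3 ok]
  2: obs=y cand={1,3} pick 1 [3->1 ok]
  3: obs=y cand={1,3} pick 1 [1->1 ok]
  4: obs=z cand={0,4} pick 0 [1->0 ok]
  5: obs=y cand={1,3} pick 1 [0->1 ok]
  6: obs=z cand={0,4} pick 0 [1->0 ok]
  7: obs=y cand={1,3} pick 1 [0->1 ok]
  8: obs=z cand={0,4} pick 0 [1->0 ok]
  9: obs=y cand={1,3} pick 1 [0->1 ok]
  10: obs=x cand={2} pick 2 [1->2 ok]
  11: obs=y cand={1,3} pick 1 [2->1 ok]
  12: obs=z cand={0,4} pick 0 [1->0 ok]
  13: obs=z cand={0,4} pick 0 [0->0 ok]
  14: obs=y cand={1,3} pick 3 [0->3 ok]
  15: obs=y cand={1,3} pick 1 [3->1 ok]
  16: obs=z cand={0,4} pick 0 [1->0 ok]
  17: obs=y cand={1,3} pick 3 [0->3 ok]
  18: obs=y cand={1,3} pick 3 [3->3 ok]
  19: obs=y cand={1,3} pick 1 [3->1 ok]
  20: obs=y cand={1,3} pick 1 [1->1 ok]
  21: obs=y cand={1,3} pick 1 [1->1 ok]
  22: obs=z cand={0,4} pick 0 [1->0 ok]

0,3,1,1,0,1,0,1,0,1,2,1,0,0,3,1,0,3,3,1,1,1,0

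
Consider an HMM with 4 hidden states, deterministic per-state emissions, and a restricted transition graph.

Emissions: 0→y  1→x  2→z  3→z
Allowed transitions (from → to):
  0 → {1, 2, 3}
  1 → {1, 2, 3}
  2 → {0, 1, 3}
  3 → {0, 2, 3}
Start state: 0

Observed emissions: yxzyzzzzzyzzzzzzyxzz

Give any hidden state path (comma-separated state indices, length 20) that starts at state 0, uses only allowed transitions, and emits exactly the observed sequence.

  [0] y  {0}  => 0  start
  [1] x  {1}  => 1  0->1 ok
  [2] z  {2,3}  => 3  1->3 ok
  [3] y  {0}  => 0  3->0 ok
  [4] z  {2,3}  => 2  0->2 ok
  [5] z  {2,3}  => 3  2->3 ok
  [6] z  {2,3}  => 3  3->3 ok
  [7] z  {2,3}  => 2  3->2 ok
  [8] z  {2,3}  => 3  2->3 ok
  [9] y  {0}  => 0  3->0 ok
  [10] z  {2,3}  => 3  0->3 ok
  [11] z  {2,3}  => 3  3->3 ok
  [12] z  {2,3}  => 2  3->2 ok
  [13] z  {2,3}  => 3  2->3 ok
  [14] z  {2,3}  => 3  3->3 ok
  [15] z  {2,3}  => 3  3->3 ok
  [16] y  {0}  => 0  3->0 ok
  [17] x  {1}  => 1  0->1 ok
  [18] z  {2,3}  => 2  1->2 ok
  [19] z  {2,3}  => 3  2->3 ok

0,1,3,0,2,3,3,2,3,0,3,3,2,3,3,3,0,1,2,3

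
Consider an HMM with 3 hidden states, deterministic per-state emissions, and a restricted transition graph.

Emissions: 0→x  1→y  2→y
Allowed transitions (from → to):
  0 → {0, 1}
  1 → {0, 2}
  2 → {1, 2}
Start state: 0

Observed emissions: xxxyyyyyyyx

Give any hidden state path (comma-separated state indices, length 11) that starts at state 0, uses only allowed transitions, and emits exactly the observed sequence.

0,0,0,1,2,1,2,2,2,1,0

  t0 'x' -> {0}, take 0 (start)
  t1 'x' -> {0}, take 0 (0->0 ok)
  t2 'x' -> {0}, take 0 (0->0 ok)
  t3 'y' -> {1,2}, take 1 (0->1 ok)
  t4 'y' -> {1,2}, take 2 (1->2 ok)
  t5 'y' -> {1,2}, take 1 (2->1 ok)
  t6 'y' -> {1,2}, take 2 (1->2 ok)
  t7 'y' -> {1,2}, take 2 (2->2 ok)
  t8 'y' -> {1,2}, take 2 (2->2 ok)
  t9 'y' -> {1,2}, take 1 (2->1 ok)
  t10 'x' -> {0}, take 0 (1->0 ok)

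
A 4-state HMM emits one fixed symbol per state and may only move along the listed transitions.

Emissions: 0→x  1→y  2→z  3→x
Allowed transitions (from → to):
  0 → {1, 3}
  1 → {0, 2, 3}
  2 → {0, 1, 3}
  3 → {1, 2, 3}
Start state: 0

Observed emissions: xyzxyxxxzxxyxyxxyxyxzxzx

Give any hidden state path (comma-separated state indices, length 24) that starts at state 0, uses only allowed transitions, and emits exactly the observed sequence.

  pos 0: x in {0,3}, choose 0; start
  pos 1: y in {1}, choose 1; 0->1 ok
  pos 2: z in {2}, choose 2; 1->2 ok
  pos 3: x in {0,3}, choose 0; 2->0 ok
  pos 4: y in {1}, choose 1; 0->1 ok
  pos 5: x in {0,3}, choose 0; 1->0 ok
  pos 6: x in {0,3}, choose 3; 0->3 ok
  pos 7: x in {0,3}, choose 3; 3->3 ok
  pos 8: z in {2}, choose 2; 3->2 ok
  pos 9: x in {0,3}, choose 0; 2->0 ok
  pos 10: x in {0,3}, choose 3; 0->3 ok
  pos 11: y in {1}, choose 1; 3->1 ok
  pos 12: x in {0,3}, choose 3; 1->3 ok
  pos 13: y in {1}, choose 1; 3->1 ok
  pos 14: x in {0,3}, choose 3; 1->3 ok
  pos 15: x in {0,3}, choose 3; 3->3 ok
  pos 16: y in {1}, choose 1; 3->1 ok
  pos 17: x in {0,3}, choose 0; 1->0 ok
  pos 18: y in {1}, choose 1; 0->1 ok
  pos 19: x in {0,3}, choose 3; 1->3 ok
  pos 20: z in {2}, choose 2; 3->2 ok
  pos 21: x in {0,3}, choose 3; 2->3 ok
  pos 22: z in {2}, choose 2; 3->2 ok
  pos 23: x in {0,3}, choose 0; 2->0 ok

0,1,2,0,1,0,3,3,2,0,3,1,3,1,3,3,1,0,1,3,2,3,2,0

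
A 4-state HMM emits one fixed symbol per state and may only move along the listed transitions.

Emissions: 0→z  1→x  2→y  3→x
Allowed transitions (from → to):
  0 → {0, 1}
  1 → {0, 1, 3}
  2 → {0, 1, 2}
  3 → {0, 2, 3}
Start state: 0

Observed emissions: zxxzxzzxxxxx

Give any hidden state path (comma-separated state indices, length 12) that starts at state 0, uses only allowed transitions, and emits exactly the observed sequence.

0,1,3,0,1,0,0,1,1,1,3,3

  t0 'z' -> {0}, take 0 (start)
  t1 'x' -> {1,3}, take 1 (0->1 ok)
  t2 'x' -> {1,3}, take 3 (1->3 ok)
  t3 'z' -> {0}, take 0 (3->0 ok)
  t4 'x' -> {1,3}, take 1 (0->1 ok)
  t5 'z' -> {0}, take 0 (1->0 ok)
  t6 'z' -> {0}, take 0 (0->0 ok)
  t7 'x' -> {1,3}, take 1 (0->1 ok)
  t8 'x' -> {1,3}, take 1 (1->1 ok)
  t9 'x' -> {1,3}, take 1 (1->1 ok)
  t10 'x' -> {1,3}, take 3 (1->3 ok)
  t11 'x' -> {1,3}, take 3 (3->3 ok)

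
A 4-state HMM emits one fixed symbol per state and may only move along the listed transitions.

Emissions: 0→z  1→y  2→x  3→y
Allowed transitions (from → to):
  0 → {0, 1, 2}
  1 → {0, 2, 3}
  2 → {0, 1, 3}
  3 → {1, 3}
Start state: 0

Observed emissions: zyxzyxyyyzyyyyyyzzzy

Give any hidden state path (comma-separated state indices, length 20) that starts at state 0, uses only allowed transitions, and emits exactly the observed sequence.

  [0] z  {0}  => 0  start
  [1] y  {1,3}  => 1  0->1 ok
  [2] x  {2}  => 2  1->2 ok
  [3] z  {0}  => 0  2->0 ok
  [4] y  {1,3}  => 1  0->1 ok
  [5] x  {2}  => 2  1->2 ok
  [6] y  {1,3}  => 3  2->3 ok
  [7] y  {1,3}  => 3  3->3 ok
  [8] y  {1,3}  => 1  3->1 ok
  [9] z  {0}  => 0  1->0 ok
  [10] y  {1,3}  => 1  0->1 ok
  [11] y  {1,3}  => 3  1->3 ok
  [12] y  {1,3}  => 3  3->3 ok
  [13] y  {1,3}  => 1  3->1 ok
  [14] y  {1,3}  => 3  1->3 ok
  [15] y  {1,3}  => 1  3->1 ok
  [16] z  {0}  => 0  1->0 ok
  [17] z  {0}  => 0  0->0 ok
  [18] z  {0}  => 0  0->0 ok
  [19] y  {1,3}  => 1  0->1 ok

0,1,2,0,1,2,3,3,1,0,1,3,3,1,3,1,0,0,0,1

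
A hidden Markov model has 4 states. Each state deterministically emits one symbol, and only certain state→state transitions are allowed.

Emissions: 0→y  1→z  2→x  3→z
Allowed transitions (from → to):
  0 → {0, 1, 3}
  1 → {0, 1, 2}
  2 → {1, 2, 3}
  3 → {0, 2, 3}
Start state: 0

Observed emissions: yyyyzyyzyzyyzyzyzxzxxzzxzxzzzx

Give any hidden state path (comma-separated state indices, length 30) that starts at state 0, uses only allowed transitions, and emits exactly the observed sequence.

0,0,0,0,3,0,0,1,0,1,0,0,3,0,3,0,3,2,1,2,2,3,3,2,3,2,3,3,3,2

  0: obs=y cand={0} pick 0 [start]
  1: obs=y cand={0} pick 0 [0->0 ok]
  2: obs=y cand={0} pick 0 [0->0 ok]
  3: obs=y cand={0} pick 0 [0->0 ok]
  4: obs=z cand={1,3} pick 3 [0->3 ok]
  5: obs=y cand={0} pick 0 [3->0 ok]
  6: obs=y cand={0} pick 0 [0->0 ok]
  7: obs=z cand={1,3} pick 1 [0->1 ok]
  8: obs=y cand={0} pick 0 [1->0 ok]
  9: obs=z cand={1,3} pick 1 [0->1 ok]
  10: obs=y cand={0} pick 0 [1->0 ok]
  11: obs=y cand={0} pick 0 [0->0 ok]
  12: obs=z cand={1,3} pick 3 [0->3 ok]
  13: obs=y cand={0} pick 0 [3->0 ok]
  14: obs=z cand={1,3} pick 3 [0->3 ok]
  15: obs=y cand={0} pick 0 [3->0 ok]
  16: obs=z cand={1,3} pick 3 [0->3 ok]
  17: obs=x cand={2} pick 2 [3->2 ok]
  18: obs=z cand={1,3} pick 1 [2->1 ok]
  19: obs=x cand={2} pick 2 [1->2 ok]
  20: obs=x cand={2} pick 2 [2->2 ok]
  21: obs=z cand={1,3} pick 3 [2->3 ok]
  22: obs=z cand={1,3} pick 3 [3->3 ok]
  23: obs=x cand={2} pick 2 [3->2 ok]
  24: obs=z cand={1,3} pick 3 [2->3 ok]
  25: obs=x cand={2} pick 2 [3->2 ok]
  26: obs=z cand={1,3} pick 3 [2->3 ok]
  27: obs=z cand={1,3} pick 3 [3->3 ok]
  28: obs=z cand={1,3} pick 3 [3->3 ok]
  29: obs=x cand={2} pick 2 [3->2 ok]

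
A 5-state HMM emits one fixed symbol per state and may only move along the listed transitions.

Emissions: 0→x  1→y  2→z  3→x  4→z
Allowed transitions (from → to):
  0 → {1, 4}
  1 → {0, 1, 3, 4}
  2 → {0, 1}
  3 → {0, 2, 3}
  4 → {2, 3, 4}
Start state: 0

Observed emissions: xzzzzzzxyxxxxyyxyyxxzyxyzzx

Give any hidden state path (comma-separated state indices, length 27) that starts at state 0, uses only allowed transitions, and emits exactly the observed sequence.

  pos 0: x in {0,3}, choose 0; start
  pos 1: z in {2,4}, choose 4; 0->4 ok
  pos 2: z in {2,4}, choose 4; 4->4 ok
  pos 3: z in {2,4}, choose 4; 4->4 ok
  pos 4: z in {2,4}, choose 4; 4->4 ok
  pos 5: z in {2,4}, choose 4; 4->4 ok
  pos 6: z in {2,4}, choose 2; 4->2 ok
  pos 7: x in {0,3}, choose 0; 2->0 ok
  pos 8: y in {1}, choose 1; 0->1 ok
  pos 9: x in {0,3}, choose 3; 1->3 ok
  pos 10: x in {0,3}, choose 3; 3->3 ok
  pos 11: x in {0,3}, choose 3; 3->3 ok
  pos 12: x in {0,3}, choose 0; 3->0 ok
  pos 13: y in {1}, choose 1; 0->1 ok
  pos 14: y in {1}, choose 1; 1->1 ok
  pos 15: x in {0,3}, choose 0; 1->0 ok
  pos 16: y in {1}, choose 1; 0->1 ok
  pos 17: y in {1}, choose 1; 1->1 ok
  pos 18: x in {0,3}, choose 3; 1->3 ok
  pos 19: x in {0,3}, choose 3; 3->3 ok
  pos 20: z in {2,4}, choose 2; 3->2 ok
  pos 21: y in {1}, choose 1; 2->1 ok
  pos 22: x in {0,3}, choose 0; 1->0 ok
  pos 23: y in {1}, choose 1; 0->1 ok
  pos 24: z in {2,4}, choose 4; 1->4 ok
  pos 25: z in {2,4}, choose 4; 4->4 ok
  pos 26: x in {0,3}, choose 3; 4->3 ok

0,4,4,4,4,4,2,0,1,3,3,3,0,1,1,0,1,1,3,3,2,1,0,1,4,4,3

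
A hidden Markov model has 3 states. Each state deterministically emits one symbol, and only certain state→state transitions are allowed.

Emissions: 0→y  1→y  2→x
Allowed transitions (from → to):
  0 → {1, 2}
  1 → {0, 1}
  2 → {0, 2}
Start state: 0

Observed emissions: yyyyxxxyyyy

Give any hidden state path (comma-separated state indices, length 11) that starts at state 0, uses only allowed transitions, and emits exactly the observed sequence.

0,1,1,0,2,2,2,0,1,1,0

  [0] y  {0,1}  => 0  start
  [1] y  {0,1}  => 1  0->1 ok
  [2] y  {0,1}  => 1  1->1 ok
  [3] y  {0,1}  => 0  1->0 ok
  [4] x  {2}  => 2  0->2 ok
  [5] x  {2}  => 2  2->2 ok
  [6] x  {2}  => 2  2->2 ok
  [7] y  {0,1}  => 0  2->0 ok
  [8] y  {0,1}  => 1  0->1 ok
  [9] y  {0,1}  => 1  1->1 ok
  [10] y  {0,1}  => 0  1->0 ok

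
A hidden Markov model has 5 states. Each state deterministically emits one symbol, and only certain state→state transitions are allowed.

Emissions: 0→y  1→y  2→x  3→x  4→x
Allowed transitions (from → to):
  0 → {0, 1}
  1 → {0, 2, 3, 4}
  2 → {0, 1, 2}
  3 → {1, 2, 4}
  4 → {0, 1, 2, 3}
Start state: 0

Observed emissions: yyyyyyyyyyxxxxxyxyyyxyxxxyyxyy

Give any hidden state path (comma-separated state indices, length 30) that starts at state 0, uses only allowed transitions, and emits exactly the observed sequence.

  pos 0: y in {0,1}, choose 0; start
  pos 1: y in {0,1}, choose 0; 0->0 ok
  pos 2: y in {0,1}, choose 1; 0->1 ok
  pos 3: y in {0,1}, choose 0; 1->0 ok
  pos 4: y in {0,1}, choose 0; 0->0 ok
  pos 5: y in {0,1}, choose 1; 0->1 ok
  pos 6: y in {0,1}, choose 0; 1->0 ok
  pos 7: y in {0,1}, choose 1; 0->1 ok
  pos 8: y in {0,1}, choose 0; 1->0 ok
  pos 9: y in {0,1}, choose 1; 0->1 ok
  pos 10: x in {2,3,4}, choose 3; 1->3 ok
  pos 11: x in {2,3,4}, choose 2; 3->2 ok
  pos 12: x in {2,3,4}, choose 2; 2->2 ok
  pos 13: x in {2,3,4}, choose 2; 2->2 ok
  pos 14: x in {2,3,4}, choose 2; 2->2 ok
  pos 15: y in {0,1}, choose 1; 2->1 ok
  pos 16: x in {2,3,4}, choose 2; 1->2 ok
  pos 17: y in {0,1}, choose 0; 2->0 ok
  pos 18: y in {0,1}, choose 0; 0->0 ok
  pos 19: y in {0,1}, choose 1; 0->1 ok
  pos 20: x in {2,3,4}, choose 3; 1->3 ok
  pos 21: y in {0,1}, choose 1; 3->1 ok
  pos 22: x in {2,3,4}, choose 4; 1->4 ok
  pos 23: x in {2,3,4}, choose 3; 4->3 ok
  pos 24: x in {2,3,4}, choose 4; 3->4 ok
  pos 25: y in {0,1}, choose 0; 4->0 ok
  pos 26: y in {0,1}, choose 1; 0->1 ok
  pos 27: x in {2,3,4}, choose 4; 1->4 ok
  pos 28: y in {0,1}, choose 0; 4->0 ok
  pos 29: y in {0,1}, choose 1; 0->1 ok

0,0,1,0,0,1,0,1,0,1,3,2,2,2,2,1,2,0,0,1,3,1,4,3,4,0,1,4,0,1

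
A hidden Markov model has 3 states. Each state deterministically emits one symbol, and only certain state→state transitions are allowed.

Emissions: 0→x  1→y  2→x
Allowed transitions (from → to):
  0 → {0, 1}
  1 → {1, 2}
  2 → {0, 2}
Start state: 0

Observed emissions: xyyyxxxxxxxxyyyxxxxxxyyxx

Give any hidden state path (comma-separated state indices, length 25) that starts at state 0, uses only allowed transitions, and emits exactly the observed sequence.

0,1,1,1,2,2,2,2,0,0,0,0,1,1,1,2,2,2,2,0,0,1,1,2,2

  pos 0: x in {0,2}, choose 0; start
  pos 1: y in {1}, choose 1; 0->1 ok
  pos 2: y in {1}, choose 1; 1->1 ok
  pos 3: y in {1}, choose 1; 1->1 ok
  pos 4: x in {0,2}, choose 2; 1->2 ok
  pos 5: x in {0,2}, choose 2; 2->2 ok
  pos 6: x in {0,2}, choose 2; 2->2 ok
  pos 7: x in {0,2}, choose 2; 2->2 ok
  pos 8: x in {0,2}, choose 0; 2->0 ok
  pos 9: x in {0,2}, choose 0; 0->0 ok
  pos 10: x in {0,2}, choose 0; 0->0 ok
  pos 11: x in {0,2}, choose 0; 0->0 ok
  pos 12: y in {1}, choose 1; 0->1 ok
  pos 13: y in {1}, choose 1; 1->1 ok
  pos 14: y in {1}, choose 1; 1->1 ok
  pos 15: x in {0,2}, choose 2; 1->2 ok
  pos 16: x in {0,2}, choose 2; 2->2 ok
  pos 17: x in {0,2}, choose 2; 2->2 ok
  pos 18: x in {0,2}, choose 2; 2->2 ok
  pos 19: x in {0,2}, choose 0; 2->0 ok
  pos 20: x in {0,2}, choose 0; 0->0 ok
  pos 21: y in {1}, choose 1; 0->1 ok
  pos 22: y in {1}, choose 1; 1->1 ok
  pos 23: x in {0,2}, choose 2; 1->2 ok
  pos 24: x in {0,2}, choose 2; 2->2 ok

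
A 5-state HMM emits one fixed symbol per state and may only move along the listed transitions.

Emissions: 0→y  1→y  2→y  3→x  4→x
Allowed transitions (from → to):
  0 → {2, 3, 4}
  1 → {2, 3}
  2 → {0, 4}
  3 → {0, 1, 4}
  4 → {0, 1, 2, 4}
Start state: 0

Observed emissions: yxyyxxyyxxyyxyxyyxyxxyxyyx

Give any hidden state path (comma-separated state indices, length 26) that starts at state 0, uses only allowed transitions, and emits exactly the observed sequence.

0,3,0,2,4,4,0,2,4,4,2,0,4,0,4,2,0,4,1,3,4,0,4,2,0,4

  0: obs=y cand={0,1,2} pick 0 [start]
  1: obs=x cand={3,4} pick 3 [0->3 ok]
  2: obs=y cand={0,1,2} pick 0 [3->0 ok]
  3: obs=y cand={0,1,2} pick 2 [0->2 ok]
  4: obs=x cand={3,4} pick 4 [2->4 ok]
  5: obs=x cand={3,4} pick 4 [4->4 ok]
  6: obs=y cand={0,1,2} pick 0 [4->0 ok]
  7: obs=y cand={0,1,2} pick 2 [0->2 ok]
  8: obs=x cand={3,4} pick 4 [2->4 ok]
  9: obs=x cand={3,4} pick 4 [4->4 ok]
  10: obs=y cand={0,1,2} pick 2 [4->2 ok]
  11: obs=y cand={0,1,2} pick 0 [2->0 ok]
  12: obs=x cand={3,4} pick 4 [0->4 ok]
  13: obs=y cand={0,1,2} pick 0 [4->0 ok]
  14: obs=x cand={3,4} pick 4 [0->4 ok]
  15: obs=y cand={0,1,2} pick 2 [4->2 ok]
  16: obs=y cand={0,1,2} pick 0 [2->0 ok]
  17: obs=x cand={3,4} pick 4 [0->4 ok]
  18: obs=y cand={0,1,2} pick 1 [4->1 ok]
  19: obs=x cand={3,4} pick 3 [1->3 ok]
  20: obs=x cand={3,4} pick 4 [3->4 ok]
  21: obs=y cand={0,1,2} pick 0 [4->0 ok]
  22: obs=x cand={3,4} pick 4 [0->4 ok]
  23: obs=y cand={0,1,2} pick 2 [4->2 ok]
  24: obs=y cand={0,1,2} pick 0 [2->0 ok]
  25: obs=x cand={3,4} pick 4 [0->4 ok]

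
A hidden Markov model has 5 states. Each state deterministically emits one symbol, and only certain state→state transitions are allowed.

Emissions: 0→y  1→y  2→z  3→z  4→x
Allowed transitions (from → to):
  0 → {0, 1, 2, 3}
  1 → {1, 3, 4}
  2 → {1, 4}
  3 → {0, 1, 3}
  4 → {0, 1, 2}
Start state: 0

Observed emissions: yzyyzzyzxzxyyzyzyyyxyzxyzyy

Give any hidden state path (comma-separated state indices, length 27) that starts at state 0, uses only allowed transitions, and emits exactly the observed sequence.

  [0] y  {0,1}  => 0  start
  [1] z  {2,3}  => 3  0->3 ok
  [2] y  {0,1}  => 0  3->0 ok
  [3] y  {0,1}  => 1  0->1 ok
  [4] z  {2,3}  => 3  1->3 ok
  [5] z  {2,3}  => 3  3->3 ok
  [6] y  {0,1}  => 0  3->0 ok
  [7] z  {2,3}  => 2  0->2 ok
  [8] x  {4}  => 4  2->4 ok
  [9] z  {2,3}  => 2  4->2 ok
  [10] x  {4}  => 4  2->4 ok
  [11] y  {0,1}  => 0  4->0 ok
  [12] y  {0,1}  => 1  0->1 ok
  [13] z  {2,3}  => 3  1->3 ok
  [14] y  {0,1}  => 1  3->1 ok
  [15] z  {2,3}  => 3  1->3 ok
  [16] y  {0,1}  => 1  3->1 ok
  [17] y  {0,1}  => 1  1->1 ok
  [18] y  {0,1}  => 1  1->1 ok
  [19] x  {4}  => 4  1->4 ok
  [20] y  {0,1}  => 0  4->0 ok
  [21] z  {2,3}  => 2  0->2 ok
  [22] x  {4}  => 4  2->4 ok
  [23] y  {0,1}  => 0  4->0 ok
  [24] z  {2,3}  => 3  0->3 ok
  [25] y  {0,1}  => 1  3->1 ok
  [26] y  {0,1}  => 1  1->1 ok

0,3,0,1,3,3,0,2,4,2,4,0,1,3,1,3,1,1,1,4,0,2,4,0,3,1,1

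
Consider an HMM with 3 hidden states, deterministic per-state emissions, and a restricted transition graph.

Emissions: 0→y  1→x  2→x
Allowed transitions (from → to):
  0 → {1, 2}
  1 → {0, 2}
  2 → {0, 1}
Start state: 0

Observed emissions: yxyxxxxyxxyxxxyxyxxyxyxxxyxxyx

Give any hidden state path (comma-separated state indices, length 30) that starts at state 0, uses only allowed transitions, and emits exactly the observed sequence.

0,1,0,1,2,1,2,0,1,2,0,2,1,2,0,2,0,1,2,0,2,0,2,1,2,0,2,1,0,2

  0: obs=y cand={0} pick 0 [start]
  1: obs=x cand={1,2} pick 1 [0->1 ok]
  2: obs=y cand={0} pick 0 [1->0 ok]
  3: obs=x cand={1,2} pick 1 [0->1 ok]
  4: obs=x cand={1,2} pick 2 [1->2 ok]
  5: obs=x cand={1,2} pick 1 [2->1 ok]
  6: obs=x cand={1,2} pick 2 [1->2 ok]
  7: obs=y cand={0} pick 0 [2->0 ok]
  8: obs=x cand={1,2} pick 1 [0->1 ok]
  9: obs=x cand={1,2} pick 2 [1->2 ok]
  10: obs=y cand={0} pick 0 [2->0 ok]
  11: obs=x cand={1,2} pick 2 [0->2 ok]
  12: obs=x cand={1,2} pick 1 [2->1 ok]
  13: obs=x cand={1,2} pick 2 [1->2 ok]
  14: obs=y cand={0} pick 0 [2->0 ok]
  15: obs=x cand={1,2} pick 2 [0->2 ok]
  16: obs=y cand={0} pick 0 [2->0 ok]
  17: obs=x cand={1,2} pick 1 [0->1 ok]
  18: obs=x cand={1,2} pick 2 [1->2 ok]
  19: obs=y cand={0} pick 0 [2->0 ok]
  20: obs=x cand={1,2} pick 2 [0->2 ok]
  21: obs=y cand={0} pick 0 [2->0 ok]
  22: obs=x cand={1,2} pick 2 [0->2 ok]
  23: obs=x cand={1,2} pick 1 [2->1 ok]
  24: obs=x cand={1,2} pick 2 [1->2 ok]
  25: obs=y cand={0} pick 0 [2->0 ok]
  26: obs=x cand={1,2} pick 2 [0->2 ok]
  27: obs=x cand={1,2} pick 1 [2->1 ok]
  28: obs=y cand={0} pick 0 [1->0 ok]
  29: obs=x cand={1,2} pick 2 [0->2 ok]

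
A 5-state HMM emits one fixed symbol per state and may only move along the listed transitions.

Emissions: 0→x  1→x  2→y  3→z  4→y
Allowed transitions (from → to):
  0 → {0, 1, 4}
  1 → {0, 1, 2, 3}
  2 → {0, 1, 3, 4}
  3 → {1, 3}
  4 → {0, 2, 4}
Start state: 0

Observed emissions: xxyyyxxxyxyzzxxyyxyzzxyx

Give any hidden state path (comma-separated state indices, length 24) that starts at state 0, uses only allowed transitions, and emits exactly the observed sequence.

0,0,4,4,2,0,1,1,2,1,2,3,3,1,0,4,2,1,2,3,3,1,2,0

  0: obs=x cand={0,1} pick 0 [start]
  1: obs=x cand={0,1} pick 0 [0->0 ok]
  2: obs=y cand={2,4} pick 4 [0->4 ok]
  3: obs=y cand={2,4} pick 4 [4->4 ok]
  4: obs=y cand={2,4} pick 2 [4->2 ok]
  5: obs=x cand={0,1} pick 0 [2->0 ok]
  6: obs=x cand={0,1} pick 1 [0->1 ok]
  7: obs=x cand={0,1} pick 1 [1->1 ok]
  8: obs=y cand={2,4} pick 2 [1->2 ok]
  9: obs=x cand={0,1} pick 1 [2->1 ok]
  10: obs=y cand={2,4} pick 2 [1->2 ok]
  11: obs=z cand={3} pick 3 [2->3 ok]
  12: obs=z cand={3} pick 3 [3->3 ok]
  13: obs=x cand={0,1} pick 1 [3->1 ok]
  14: obs=x cand={0,1} pick 0 [1->0 ok]
  15: obs=y cand={2,4} pick 4 [0->4 ok]
  16: obs=y cand={2,4} pick 2 [4->2 ok]
  17: obs=x cand={0,1} pick 1 [2->1 ok]
  18: obs=y cand={2,4} pick 2 [1->2 ok]
  19: obs=z cand={3} pick 3 [2->3 ok]
  20: obs=z cand={3} pick 3 [3->3 ok]
  21: obs=x cand={0,1} pick 1 [3->1 ok]
  22: obs=y cand={2,4} pick 2 [1->2 ok]
  23: obs=x cand={0,1} pick 0 [2->0 ok]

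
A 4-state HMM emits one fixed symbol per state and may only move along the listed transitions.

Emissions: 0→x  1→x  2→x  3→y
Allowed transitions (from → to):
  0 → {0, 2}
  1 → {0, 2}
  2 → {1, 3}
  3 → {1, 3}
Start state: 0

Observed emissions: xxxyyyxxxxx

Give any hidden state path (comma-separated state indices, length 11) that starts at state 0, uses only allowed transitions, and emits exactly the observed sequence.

  t0 'x' -> {0,1,2}, take 0 (start)
  t1 'x' -> {0,1,2}, take 0 (0->0 ok)
  t2 'x' -> {0,1,2}, take 2 (0->2 ok)
  t3 'y' -> {3}, take 3 (2->3 ok)
  t4 'y' -> {3}, take 3 (3->3 ok)
  t5 'y' -> {3}, take 3 (3->3 ok)
  t6 'x' -> {0,1,2}, take 1 (3->1 ok)
  t7 'x' -> {0,1,2}, take 0 (1->0 ok)
  t8 'x' -> {0,1,2}, take 0 (0->0 ok)
  t9 'x' -> {0,1,2}, take 0 (0->0 ok)
  t10 'x' -> {0,1,2}, take 2 (0->2 ok)

0,0,2,3,3,3,1,0,0,0,2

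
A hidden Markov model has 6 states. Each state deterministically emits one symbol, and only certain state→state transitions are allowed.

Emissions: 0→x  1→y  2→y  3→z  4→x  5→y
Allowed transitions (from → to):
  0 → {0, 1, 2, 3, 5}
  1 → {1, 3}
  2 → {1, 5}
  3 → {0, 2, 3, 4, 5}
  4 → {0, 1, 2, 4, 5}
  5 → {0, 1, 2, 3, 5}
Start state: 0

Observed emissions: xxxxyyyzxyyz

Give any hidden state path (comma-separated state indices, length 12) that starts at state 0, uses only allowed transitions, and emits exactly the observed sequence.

  [0] x  {0,4}  => 0  start
  [1] x  {0,4}  => 0  0->0 ok
  [2] x  {0,4}  => 0  0->0 ok
  [3] x  {0,4}  => 0  0->0 ok
  [4] y  {1,2,5}  => 5  0->5 ok
  [5] y  {1,2,5}  => 1  5->1 ok
  [6] y  {1,2,5}  => 1  1->1 ok
  [7] z  {3}  => 3  1->3 ok
  [8] x  {0,4}  => 4  3->4 ok
  [9] y  {1,2,5}  => 2  4->2 ok
  [10] y  {1,2,5}  => 1  2->1 ok
  [11] z  {3}  => 3  1->3 ok

0,0,0,0,5,1,1,3,4,2,1,3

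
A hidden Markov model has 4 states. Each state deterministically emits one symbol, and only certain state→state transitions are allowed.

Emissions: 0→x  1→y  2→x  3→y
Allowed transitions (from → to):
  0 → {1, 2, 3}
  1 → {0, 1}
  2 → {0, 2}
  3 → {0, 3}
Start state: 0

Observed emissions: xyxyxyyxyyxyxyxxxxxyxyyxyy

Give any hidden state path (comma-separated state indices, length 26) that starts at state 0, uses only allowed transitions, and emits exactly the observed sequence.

0,1,0,1,0,1,1,0,1,1,0,3,0,1,0,2,0,2,0,3,0,3,3,0,1,1

  pos 0: x in {0,2}, choose 0; start
  pos 1: y in {1,3}, choose 1; 0->1 ok
  pos 2: x in {0,2}, choose 0; 1->0 ok
  pos 3: y in {1,3}, choose 1; 0->1 ok
  pos 4: x in {0,2}, choose 0; 1->0 ok
  pos 5: y in {1,3}, choose 1; 0->1 ok
  pos 6: y in {1,3}, choose 1; 1->1 ok
  pos 7: x in {0,2}, choose 0; 1->0 ok
  pos 8: y in {1,3}, choose 1; 0->1 ok
  pos 9: y in {1,3}, choose 1; 1->1 ok
  pos 10: x in {0,2}, choose 0; 1->0 ok
  pos 11: y in {1,3}, choose 3; 0->3 ok
  pos 12: x in {0,2}, choose 0; 3->0 ok
  pos 13: y in {1,3}, choose 1; 0->1 ok
  pos 14: x in {0,2}, choose 0; 1->0 ok
  pos 15: x in {0,2}, choose 2; 0->2 ok
  pos 16: x in {0,2}, choose 0; 2->0 ok
  pos 17: x in {0,2}, choose 2; 0->2 ok
  pos 18: x in {0,2}, choose 0; 2->0 ok
  pos 19: y in {1,3}, choose 3; 0->3 ok
  pos 20: x in {0,2}, choose 0; 3->0 ok
  pos 21: y in {1,3}, choose 3; 0->3 ok
  pos 22: y in {1,3}, choose 3; 3->3 ok
  pos 23: x in {0,2}, choose 0; 3->0 ok
  pos 24: y in {1,3}, choose 1; 0->1 ok
  pos 25: y in {1,3}, choose 1; 1->1 ok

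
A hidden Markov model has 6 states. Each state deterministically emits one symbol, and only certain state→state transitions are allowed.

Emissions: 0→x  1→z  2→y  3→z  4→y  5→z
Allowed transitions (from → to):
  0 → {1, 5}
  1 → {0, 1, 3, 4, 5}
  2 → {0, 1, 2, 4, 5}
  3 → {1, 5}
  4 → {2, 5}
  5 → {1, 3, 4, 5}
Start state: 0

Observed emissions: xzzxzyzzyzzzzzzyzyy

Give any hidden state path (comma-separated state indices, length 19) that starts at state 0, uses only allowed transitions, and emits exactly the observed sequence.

0,1,1,0,5,4,5,1,4,5,3,5,1,3,1,4,5,4,2

  [0] x  {0}  => 0  start
  [1] z  {1,3,5}  => 1  0->1 ok
  [2] z  {1,3,5}  => 1  1->1 ok
  [3] x  {0}  => 0  1->0 ok
  [4] z  {1,3,5}  => 5  0->5 ok
  [5] y  {2,4}  => 4  5->4 ok
  [6] z  {1,3,5}  => 5  4->5 ok
  [7] z  {1,3,5}  => 1  5->1 ok
  [8] y  {2,4}  => 4  1->4 ok
  [9] z  {1,3,5}  => 5  4->5 ok
  [10] z  {1,3,5}  => 3  5->3 ok
  [11] z  {1,3,5}  => 5  3->5 ok
  [12] z  {1,3,5}  => 1  5->1 ok
  [13] z  {1,3,5}  => 3  1->3 ok
  [14] z  {1,3,5}  => 1  3->1 ok
  [15] y  {2,4}  => 4  1->4 ok
  [16] z  {1,3,5}  => 5  4->5 ok
  [17] y  {2,4}  => 4  5->4 ok
  [18] y  {2,4}  => 2  4->2 ok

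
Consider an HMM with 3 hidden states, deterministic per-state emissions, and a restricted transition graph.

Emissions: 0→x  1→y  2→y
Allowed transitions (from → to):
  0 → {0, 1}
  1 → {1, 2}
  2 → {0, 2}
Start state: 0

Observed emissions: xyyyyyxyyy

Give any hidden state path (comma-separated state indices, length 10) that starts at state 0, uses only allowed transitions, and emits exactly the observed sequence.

0,1,1,1,1,2,0,1,2,2

  0: obs=x cand={0} pick 0 [start]
  1: obs=y cand={1,2} pick 1 [0->1 ok]
  2: obs=y cand={1,2} pick 1 [1->1 ok]
  3: obs=y cand={1,2} pick 1 [1->1 ok]
  4: obs=y cand={1,2} pick 1 [1->1 ok]
  5: obs=y cand={1,2} pick 2 [1->2 ok]
  6: obs=x cand={0} pick 0 [2->0 ok]
  7: obs=y cand={1,2} pick 1 [0->1 ok]
  8: obs=y cand={1,2} pick 2 [1->2 ok]
  9: obs=y cand={1,2} pick 2 [2->2 ok]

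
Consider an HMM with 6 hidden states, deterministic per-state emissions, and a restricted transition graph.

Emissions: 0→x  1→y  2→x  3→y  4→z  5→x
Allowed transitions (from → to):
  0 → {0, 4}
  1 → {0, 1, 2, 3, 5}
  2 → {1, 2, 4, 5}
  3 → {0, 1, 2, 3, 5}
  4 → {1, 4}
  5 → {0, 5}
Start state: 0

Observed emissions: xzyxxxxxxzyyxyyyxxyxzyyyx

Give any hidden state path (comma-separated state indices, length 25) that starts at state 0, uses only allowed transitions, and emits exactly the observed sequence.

0,4,1,5,5,5,0,0,0,4,1,3,2,1,1,1,2,2,1,2,4,1,3,1,0

  0: obs=x cand={0,2,5} pick 0 [start]
  1: obs=z cand={4} pick 4 [0->4 ok]
  2: obs=y cand={1,3} pick 1 [4->1 ok]
  3: obs=x cand={0,2,5} pick 5 [1->5 ok]
  4: obs=x cand={0,2,5} pick 5 [5->5 ok]
  5: obs=x cand={0,2,5} pick 5 [5->5 ok]
  6: obs=x cand={0,2,5} pick 0 [5->0 ok]
  7: obs=x cand={0,2,5} pick 0 [0->0 ok]
  8: obs=x cand={0,2,5} pick 0 [0->0 ok]
  9: obs=z cand={4} pick 4 [0->4 ok]
  10: obs=y cand={1,3} pick 1 [4->1 ok]
  11: obs=y cand={1,3} pick 3 [1->3 ok]
  12: obs=x cand={0,2,5} pick 2 [3->2 ok]
  13: obs=y cand={1,3} pick 1 [2->1 ok]
  14: obs=y cand={1,3} pick 1 [1->1 ok]
  15: obs=y cand={1,3} pick 1 [1->1 ok]
  16: obs=x cand={0,2,5} pick 2 [1->2 ok]
  17: obs=x cand={0,2,5} pick 2 [2->2 ok]
  18: obs=y cand={1,3} pick 1 [2->1 ok]
  19: obs=x cand={0,2,5} pick 2 [1->2 ok]
  20: obs=z cand={4} pick 4 [2->4 ok]
  21: obs=y cand={1,3} pick 1 [4->1 ok]
  22: obs=y cand={1,3} pick 3 [1->3 ok]
  23: obs=y cand={1,3} pick 1 [3->1 ok]
  24: obs=x cand={0,2,5} pick 0 [1->0 ok]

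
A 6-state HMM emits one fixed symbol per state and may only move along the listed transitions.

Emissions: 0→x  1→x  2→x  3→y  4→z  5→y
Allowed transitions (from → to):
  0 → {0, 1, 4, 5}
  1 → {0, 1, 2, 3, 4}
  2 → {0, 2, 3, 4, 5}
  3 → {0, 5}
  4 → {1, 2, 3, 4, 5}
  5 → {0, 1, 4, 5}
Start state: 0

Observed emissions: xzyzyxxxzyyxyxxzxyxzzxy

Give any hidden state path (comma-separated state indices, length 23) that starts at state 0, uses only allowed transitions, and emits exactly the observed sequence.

0,4,5,4,3,0,1,2,4,3,5,0,5,0,0,4,1,3,0,4,4,1,3

  0: obs=x cand={0,1,2} pick 0 [start]
  1: obs=z cand={4} pick 4 [0->4 ok]
  2: obs=y cand={3,5} pick 5 [4->5 ok]
  3: obs=z cand={4} pick 4 [5->4 ok]
  4: obs=y cand={3,5} pick 3 [4->3 ok]
  5: obs=x cand={0,1,2} pick 0 [3->0 ok]
  6: obs=x cand={0,1,2} pick 1 [0->1 ok]
  7: obs=x cand={0,1,2} pick 2 [1->2 ok]
  8: obs=z cand={4} pick 4 [2->4 ok]
  9: obs=y cand={3,5} pick 3 [4->3 ok]
  10: obs=y cand={3,5} pick 5 [3->5 ok]
  11: obs=x cand={0,1,2} pick 0 [5->0 ok]
  12: obs=y cand={3,5} pick 5 [0->5 ok]
  13: obs=x cand={0,1,2} pick 0 [5->0 ok]
  14: obs=x cand={0,1,2} pick 0 [0->0 ok]
  15: obs=z cand={4} pick 4 [0->4 ok]
  16: obs=x cand={0,1,2} pick 1 [4->1 ok]
  17: obs=y cand={3,5} pick 3 [1->3 ok]
  18: obs=x cand={0,1,2} pick 0 [3->0 ok]
  19: obs=z cand={4} pick 4 [0->4 ok]
  20: obs=z cand={4} pick 4 [4->4 ok]
  21: obs=x cand={0,1,2} pick 1 [4->1 ok]
  22: obs=y cand={3,5} pick 3 [1->3 ok]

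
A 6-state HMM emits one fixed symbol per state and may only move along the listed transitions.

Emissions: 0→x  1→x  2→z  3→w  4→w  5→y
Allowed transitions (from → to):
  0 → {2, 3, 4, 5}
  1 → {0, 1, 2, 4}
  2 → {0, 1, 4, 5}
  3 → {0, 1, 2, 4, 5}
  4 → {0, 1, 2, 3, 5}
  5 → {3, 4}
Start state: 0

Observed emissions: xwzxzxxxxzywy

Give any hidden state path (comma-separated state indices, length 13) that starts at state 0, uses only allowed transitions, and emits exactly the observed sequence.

0,3,2,0,2,1,1,1,0,2,5,4,5

  pos 0: x in {0,1}, choose 0; start
  pos 1: w in {3,4}, choose 3; 0->3 ok
  pos 2: z in {2}, choose 2; 3->2 ok
  pos 3: x in {0,1}, choose 0; 2->0 ok
  pos 4: z in {2}, choose 2; 0->2 ok
  pos 5: x in {0,1}, choose 1; 2->1 ok
  pos 6: x in {0,1}, choose 1; 1->1 ok
  pos 7: x in {0,1}, choose 1; 1->1 ok
  pos 8: x in {0,1}, choose 0; 1->0 ok
  pos 9: z in {2}, choose 2; 0->2 ok
  pos 10: y in {5}, choose 5; 2->5 ok
  pos 11: w in {3,4}, choose 4; 5->4 ok
  pos 12: y in {5}, choose 5; 4->5 ok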